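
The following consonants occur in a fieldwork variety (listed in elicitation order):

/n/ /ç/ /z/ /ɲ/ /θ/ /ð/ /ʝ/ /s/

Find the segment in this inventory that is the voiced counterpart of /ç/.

/ʝ/

/ç/ is a voiceless palatal fricative.
The voiced counterpart is a voiced palatal fricative — in this inventory, /ʝ/.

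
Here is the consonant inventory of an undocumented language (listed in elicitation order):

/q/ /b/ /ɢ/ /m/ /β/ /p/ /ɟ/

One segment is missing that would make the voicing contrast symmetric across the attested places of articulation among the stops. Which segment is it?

bilabial: voiceless /p/, voiced /b/.
palatal: voiceless —, voiced /ɟ/.
uvular: voiceless /q/, voiced /ɢ/.
The palatal row has no voiceless member, so the gap is the voiceless palatal stop /c/.

/c/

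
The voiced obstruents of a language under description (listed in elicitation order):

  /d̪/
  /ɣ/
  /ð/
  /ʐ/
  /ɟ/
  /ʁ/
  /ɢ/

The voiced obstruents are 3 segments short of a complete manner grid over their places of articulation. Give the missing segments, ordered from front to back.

dental: stop /d̪/, fricative /ð/.
retroflex: stop —, fricative /ʐ/.
palatal: stop /ɟ/, fricative —.
velar: stop —, fricative /ɣ/.
uvular: stop /ɢ/, fricative /ʁ/.
Gaps, from front to back: retroflex lacks stop (/ɖ/); palatal lacks fricative (/ʝ/); velar lacks stop (/ɡ/).

/ɖ/, /ʝ/, /ɡ/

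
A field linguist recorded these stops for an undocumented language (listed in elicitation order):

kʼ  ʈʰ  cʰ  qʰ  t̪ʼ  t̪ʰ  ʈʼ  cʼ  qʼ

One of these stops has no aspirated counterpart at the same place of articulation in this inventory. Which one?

Dental: /t̪ʰ/ ~ /t̪ʼ/
Retroflex: /ʈʰ/ ~ /ʈʼ/
Palatal: /cʰ/ ~ /cʼ/
Uvular: /qʰ/ ~ /qʼ/
Velar: only /kʼ/ (ejective); no aspirated partner.
So /kʼ/ is the unpaired segment.

/kʼ/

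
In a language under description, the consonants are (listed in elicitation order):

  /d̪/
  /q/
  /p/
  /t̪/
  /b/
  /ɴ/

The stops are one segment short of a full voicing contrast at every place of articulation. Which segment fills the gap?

/ɢ/

bilabial: voiceless /p/, voiced /b/.
dental: voiceless /t̪/, voiced /d̪/.
uvular: voiceless /q/, voiced —.
The uvular row has no voiced member, so the gap is the voiced uvular stop /ɢ/.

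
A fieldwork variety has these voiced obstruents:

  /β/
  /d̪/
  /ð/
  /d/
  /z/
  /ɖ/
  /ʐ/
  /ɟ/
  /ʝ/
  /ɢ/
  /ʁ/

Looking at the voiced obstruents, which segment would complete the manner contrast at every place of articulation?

place of articulation  stop      fricative
bilabial          —         β       
dental            d̪        ð       
alveolar          d         z       
retroflex         ɖ         ʐ       
palatal           ɟ         ʝ       
uvular            ɢ         ʁ       
The bilabial row has no stop member, so the gap is the bilabial stop /b/.

/b/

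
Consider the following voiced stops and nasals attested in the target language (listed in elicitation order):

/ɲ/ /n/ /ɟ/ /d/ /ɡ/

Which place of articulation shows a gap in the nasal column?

Oral stop: /d/ (alveolar), /ɟ/ (palatal), /ɡ/ (velar).
Nasal: /n/ (alveolar), /ɲ/ (palatal).
Every place of articulation has a nasal member except velar, where /ŋ/ would be expected.

velar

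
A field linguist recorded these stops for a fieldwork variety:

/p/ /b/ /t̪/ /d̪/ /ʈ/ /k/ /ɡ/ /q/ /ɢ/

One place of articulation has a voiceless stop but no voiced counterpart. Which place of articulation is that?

Voiceless: /p/ (bilabial), /t̪/ (dental), /ʈ/ (retroflex), /k/ (velar), /q/ (uvular).
Voiced: /b/ (bilabial), /d̪/ (dental), /ɡ/ (velar), /ɢ/ (uvular).
Every place of articulation has a voiced member except retroflex, where /ɖ/ would be expected.

retroflex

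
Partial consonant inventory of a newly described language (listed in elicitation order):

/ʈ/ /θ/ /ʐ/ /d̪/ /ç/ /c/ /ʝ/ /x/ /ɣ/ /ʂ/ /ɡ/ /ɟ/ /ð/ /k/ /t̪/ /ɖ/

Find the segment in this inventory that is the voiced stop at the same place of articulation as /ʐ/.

/ʐ/ is a voiced retroflex fricative.
The voiced stop at the same place is a voiced retroflex stop — in this inventory, /ɖ/.

/ɖ/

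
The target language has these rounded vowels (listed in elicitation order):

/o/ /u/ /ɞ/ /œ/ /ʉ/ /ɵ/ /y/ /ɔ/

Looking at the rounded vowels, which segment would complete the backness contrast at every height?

/ø/

high: front /y/, central /ʉ/, back /u/.
high-mid: front —, central /ɵ/, back /o/.
low-mid: front /œ/, central /ɞ/, back /ɔ/.
The high-mid row has no front member, so the gap is the high-mid front rounded vowel /ø/.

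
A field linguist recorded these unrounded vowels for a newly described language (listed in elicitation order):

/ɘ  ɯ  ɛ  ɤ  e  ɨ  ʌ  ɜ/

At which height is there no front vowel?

high

height            front     central   back    
high              —         ɨ         ɯ       
high-mid          e         ɘ         ɤ       
low-mid           ɛ         ɜ         ʌ       
Every height has a front member except high, where /i/ would be expected.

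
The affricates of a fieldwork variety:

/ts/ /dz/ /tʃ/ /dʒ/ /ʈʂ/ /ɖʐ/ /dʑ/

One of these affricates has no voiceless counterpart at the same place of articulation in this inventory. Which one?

Alveolar: /ts/ ~ /dz/
Postalveolar: /tʃ/ ~ /dʒ/
Retroflex: /ʈʂ/ ~ /ɖʐ/
Alveolo-palatal: only /dʑ/ (voiced); no voiceless partner.
So /dʑ/ is the unpaired segment.

/dʑ/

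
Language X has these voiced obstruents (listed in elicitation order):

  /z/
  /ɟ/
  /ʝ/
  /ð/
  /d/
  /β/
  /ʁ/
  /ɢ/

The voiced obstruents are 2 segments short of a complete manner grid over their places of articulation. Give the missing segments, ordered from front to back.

/b/, /d̪/

Stop: /d/ (alveolar), /ɟ/ (palatal), /ɢ/ (uvular).
Fricative: /β/ (bilabial), /ð/ (dental), /z/ (alveolar), /ʝ/ (palatal), /ʁ/ (uvular).
Gaps, from front to back: bilabial lacks stop (/b/); dental lacks stop (/d̪/).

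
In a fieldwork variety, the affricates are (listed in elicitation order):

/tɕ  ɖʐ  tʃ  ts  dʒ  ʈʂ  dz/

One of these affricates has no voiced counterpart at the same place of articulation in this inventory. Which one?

/tɕ/

Alveolar: /ts/ ~ /dz/
Postalveolar: /tʃ/ ~ /dʒ/
Retroflex: /ʈʂ/ ~ /ɖʐ/
Alveolo-palatal: only /tɕ/ (voiceless); no voiced partner.
So /tɕ/ is the unpaired segment.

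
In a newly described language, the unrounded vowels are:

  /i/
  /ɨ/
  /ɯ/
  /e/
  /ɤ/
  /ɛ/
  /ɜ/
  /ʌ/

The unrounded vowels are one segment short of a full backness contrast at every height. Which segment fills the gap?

high: front /i/, central /ɨ/, back /ɯ/.
high-mid: front /e/, central —, back /ɤ/.
low-mid: front /ɛ/, central /ɜ/, back /ʌ/.
The high-mid row has no central member, so the gap is the high-mid central unrounded vowel /ɘ/.

/ɘ/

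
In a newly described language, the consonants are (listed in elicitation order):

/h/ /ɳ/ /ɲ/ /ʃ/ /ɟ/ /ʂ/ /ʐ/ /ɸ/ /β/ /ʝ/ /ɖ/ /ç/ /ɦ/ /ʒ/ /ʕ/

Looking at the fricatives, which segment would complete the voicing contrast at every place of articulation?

/ħ/

place of articulation  voiceless  voiced  
bilabial          ɸ         β       
postalveolar      ʃ         ʒ       
retroflex         ʂ         ʐ       
palatal           ç         ʝ       
pharyngeal        —         ʕ       
glottal           h         ɦ       
The pharyngeal row has no voiceless member, so the gap is the voiceless pharyngeal fricative /ħ/.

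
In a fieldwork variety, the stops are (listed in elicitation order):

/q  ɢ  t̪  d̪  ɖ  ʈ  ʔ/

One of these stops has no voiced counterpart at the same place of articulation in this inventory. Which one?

/ʔ/

Dental: /t̪/ ~ /d̪/
Retroflex: /ʈ/ ~ /ɖ/
Uvular: /q/ ~ /ɢ/
Glottal: only /ʔ/ (voiceless); no voiced partner.
So /ʔ/ is the unpaired segment.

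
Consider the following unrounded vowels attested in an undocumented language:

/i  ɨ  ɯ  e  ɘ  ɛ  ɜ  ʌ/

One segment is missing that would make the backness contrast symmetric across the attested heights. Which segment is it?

height            front     central   back    
high              i         ɨ         ɯ       
high-mid          e         ɘ         —       
low-mid           ɛ         ɜ         ʌ       
The high-mid row has no back member, so the gap is the high-mid back unrounded vowel /ɤ/.

/ɤ/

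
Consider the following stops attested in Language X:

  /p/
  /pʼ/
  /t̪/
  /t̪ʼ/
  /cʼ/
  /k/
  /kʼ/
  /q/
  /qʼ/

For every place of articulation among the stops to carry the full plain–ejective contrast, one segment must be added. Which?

bilabial: plain /p/, ejective /pʼ/.
dental: plain /t̪/, ejective /t̪ʼ/.
palatal: plain —, ejective /cʼ/.
velar: plain /k/, ejective /kʼ/.
uvular: plain /q/, ejective /qʼ/.
The palatal row has no plain member, so the gap is the plain palatal stop /c/.

/c/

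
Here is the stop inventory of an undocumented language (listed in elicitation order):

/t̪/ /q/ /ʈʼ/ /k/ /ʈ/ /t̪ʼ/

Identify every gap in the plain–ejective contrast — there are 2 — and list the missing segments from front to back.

dental: plain /t̪/, ejective /t̪ʼ/.
retroflex: plain /ʈ/, ejective /ʈʼ/.
velar: plain /k/, ejective —.
uvular: plain /q/, ejective —.
Gaps, from front to back: velar lacks ejective (/kʼ/); uvular lacks ejective (/qʼ/).

/kʼ/, /qʼ/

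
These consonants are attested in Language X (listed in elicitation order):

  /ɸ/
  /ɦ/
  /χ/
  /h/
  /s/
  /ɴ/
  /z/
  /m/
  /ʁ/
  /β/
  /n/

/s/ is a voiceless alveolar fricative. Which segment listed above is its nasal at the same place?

/n/

The nasal at the same place is an alveolar nasal — in this inventory, /n/.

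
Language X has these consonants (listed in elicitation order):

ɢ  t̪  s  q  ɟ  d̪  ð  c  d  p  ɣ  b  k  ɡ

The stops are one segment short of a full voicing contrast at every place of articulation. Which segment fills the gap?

/t/

bilabial: voiceless /p/, voiced /b/.
dental: voiceless /t̪/, voiced /d̪/.
alveolar: voiceless —, voiced /d/.
palatal: voiceless /c/, voiced /ɟ/.
velar: voiceless /k/, voiced /ɡ/.
uvular: voiceless /q/, voiced /ɢ/.
The alveolar row has no voiceless member, so the gap is the voiceless alveolar stop /t/.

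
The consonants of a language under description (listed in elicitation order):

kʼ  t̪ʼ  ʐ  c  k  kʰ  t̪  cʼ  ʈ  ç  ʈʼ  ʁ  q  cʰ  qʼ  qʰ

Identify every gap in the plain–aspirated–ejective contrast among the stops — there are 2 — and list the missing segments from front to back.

Plain: /t̪/ (dental), /ʈ/ (retroflex), /c/ (palatal), /k/ (velar), /q/ (uvular).
Aspirated: /cʰ/ (palatal), /kʰ/ (velar), /qʰ/ (uvular).
Ejective: /t̪ʼ/ (dental), /ʈʼ/ (retroflex), /cʼ/ (palatal), /kʼ/ (velar), /qʼ/ (uvular).
Gaps, from front to back: dental lacks aspirated (/t̪ʰ/); retroflex lacks aspirated (/ʈʰ/).

/t̪ʰ/, /ʈʰ/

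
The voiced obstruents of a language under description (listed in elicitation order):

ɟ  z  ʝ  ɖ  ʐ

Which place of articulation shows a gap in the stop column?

Stop: /ɖ/ (retroflex), /ɟ/ (palatal).
Fricative: /z/ (alveolar), /ʐ/ (retroflex), /ʝ/ (palatal).
Every place of articulation has a stop member except alveolar, where /d/ would be expected.

alveolar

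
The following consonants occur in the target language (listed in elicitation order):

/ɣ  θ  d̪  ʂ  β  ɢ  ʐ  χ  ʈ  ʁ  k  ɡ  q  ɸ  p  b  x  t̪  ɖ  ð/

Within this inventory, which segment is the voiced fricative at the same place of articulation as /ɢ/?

/ʁ/

/ɢ/ is a voiced uvular stop.
The voiced fricative at the same place is a voiced uvular fricative — in this inventory, /ʁ/.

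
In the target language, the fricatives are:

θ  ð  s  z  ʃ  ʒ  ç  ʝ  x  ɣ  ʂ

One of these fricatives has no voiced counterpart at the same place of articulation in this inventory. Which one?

/ʂ/

Dental: /θ/ ~ /ð/
Alveolar: /s/ ~ /z/
Postalveolar: /ʃ/ ~ /ʒ/
Palatal: /ç/ ~ /ʝ/
Velar: /x/ ~ /ɣ/
Retroflex: only /ʂ/ (voiceless); no voiced partner.
So /ʂ/ is the unpaired segment.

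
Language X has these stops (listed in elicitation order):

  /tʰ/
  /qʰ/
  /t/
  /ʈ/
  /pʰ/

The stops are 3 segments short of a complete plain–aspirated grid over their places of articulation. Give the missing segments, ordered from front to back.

/p/, /ʈʰ/, /q/

bilabial: plain —, aspirated /pʰ/.
alveolar: plain /t/, aspirated /tʰ/.
retroflex: plain /ʈ/, aspirated —.
uvular: plain —, aspirated /qʰ/.
Gaps, from front to back: bilabial lacks plain (/p/); retroflex lacks aspirated (/ʈʰ/); uvular lacks plain (/q/).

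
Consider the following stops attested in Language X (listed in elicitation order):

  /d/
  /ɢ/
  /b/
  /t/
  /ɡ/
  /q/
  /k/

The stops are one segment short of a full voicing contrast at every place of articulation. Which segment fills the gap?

/p/

bilabial: voiceless —, voiced /b/.
alveolar: voiceless /t/, voiced /d/.
velar: voiceless /k/, voiced /ɡ/.
uvular: voiceless /q/, voiced /ɢ/.
The bilabial row has no voiceless member, so the gap is the voiceless bilabial stop /p/.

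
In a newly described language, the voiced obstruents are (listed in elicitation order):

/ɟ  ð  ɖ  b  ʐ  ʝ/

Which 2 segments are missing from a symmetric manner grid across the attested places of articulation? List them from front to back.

/β/, /d̪/

Stop: /b/ (bilabial), /ɖ/ (retroflex), /ɟ/ (palatal).
Fricative: /ð/ (dental), /ʐ/ (retroflex), /ʝ/ (palatal).
Gaps, from front to back: bilabial lacks fricative (/β/); dental lacks stop (/d̪/).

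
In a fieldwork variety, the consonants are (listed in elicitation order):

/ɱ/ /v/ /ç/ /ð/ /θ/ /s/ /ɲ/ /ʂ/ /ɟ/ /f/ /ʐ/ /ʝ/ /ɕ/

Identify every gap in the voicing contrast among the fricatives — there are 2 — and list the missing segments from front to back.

Voiceless: /f/ (labiodental), /θ/ (dental), /s/ (alveolar), /ʂ/ (retroflex), /ɕ/ (alveolo-palatal), /ç/ (palatal).
Voiced: /v/ (labiodental), /ð/ (dental), /ʐ/ (retroflex), /ʝ/ (palatal).
Gaps, from front to back: alveolar lacks voiced (/z/); alveolo-palatal lacks voiced (/ʑ/).

/z/, /ʑ/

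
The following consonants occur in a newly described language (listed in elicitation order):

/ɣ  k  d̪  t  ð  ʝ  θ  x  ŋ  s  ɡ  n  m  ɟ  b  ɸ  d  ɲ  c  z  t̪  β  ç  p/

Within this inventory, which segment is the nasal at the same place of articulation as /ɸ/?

/m/

/ɸ/ is a voiceless bilabial fricative.
The nasal at the same place is a bilabial nasal — in this inventory, /m/.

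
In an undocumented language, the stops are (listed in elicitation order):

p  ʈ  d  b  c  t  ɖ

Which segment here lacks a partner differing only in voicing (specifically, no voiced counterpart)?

/c/

Bilabial: /p/ ~ /b/
Alveolar: /t/ ~ /d/
Retroflex: /ʈ/ ~ /ɖ/
Palatal: only /c/ (voiceless); no voiced partner.
So /c/ is the unpaired segment.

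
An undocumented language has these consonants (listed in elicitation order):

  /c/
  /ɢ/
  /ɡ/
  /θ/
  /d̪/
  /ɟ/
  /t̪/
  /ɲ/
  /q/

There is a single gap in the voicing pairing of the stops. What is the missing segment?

Voiceless: /t̪/ (dental), /c/ (palatal), /q/ (uvular).
Voiced: /d̪/ (dental), /ɟ/ (palatal), /ɡ/ (velar), /ɢ/ (uvular).
The velar row has no voiceless member, so the gap is the voiceless velar stop /k/.

/k/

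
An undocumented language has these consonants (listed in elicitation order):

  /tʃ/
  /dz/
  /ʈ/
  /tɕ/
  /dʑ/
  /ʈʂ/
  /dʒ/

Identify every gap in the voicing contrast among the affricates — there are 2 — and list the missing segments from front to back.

Voiceless: /tʃ/ (postalveolar), /ʈʂ/ (retroflex), /tɕ/ (alveolo-palatal).
Voiced: /dz/ (alveolar), /dʒ/ (postalveolar), /dʑ/ (alveolo-palatal).
Gaps, from front to back: alveolar lacks voiceless (/ts/); retroflex lacks voiced (/ɖʐ/).

/ts/, /ɖʐ/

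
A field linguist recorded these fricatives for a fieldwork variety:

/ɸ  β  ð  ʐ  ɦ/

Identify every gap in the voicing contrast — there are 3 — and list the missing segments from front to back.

bilabial: voiceless /ɸ/, voiced /β/.
dental: voiceless —, voiced /ð/.
retroflex: voiceless —, voiced /ʐ/.
glottal: voiceless —, voiced /ɦ/.
Gaps, from front to back: dental lacks voiceless (/θ/); retroflex lacks voiceless (/ʂ/); glottal lacks voiceless (/h/).

/θ/, /ʂ/, /h/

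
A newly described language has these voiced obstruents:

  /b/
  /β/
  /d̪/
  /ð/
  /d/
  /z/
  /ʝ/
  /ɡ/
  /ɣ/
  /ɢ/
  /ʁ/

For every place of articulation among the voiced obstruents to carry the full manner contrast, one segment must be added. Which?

bilabial: stop /b/, fricative /β/.
dental: stop /d̪/, fricative /ð/.
alveolar: stop /d/, fricative /z/.
palatal: stop —, fricative /ʝ/.
velar: stop /ɡ/, fricative /ɣ/.
uvular: stop /ɢ/, fricative /ʁ/.
The palatal row has no stop member, so the gap is the palatal stop /ɟ/.

/ɟ/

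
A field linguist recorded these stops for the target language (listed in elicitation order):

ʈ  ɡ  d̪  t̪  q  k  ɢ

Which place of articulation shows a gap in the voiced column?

retroflex

place of articulation  voiceless  voiced  
dental            t̪        d̪      
retroflex         ʈ         —       
velar             k         ɡ       
uvular            q         ɢ       
Every place of articulation has a voiced member except retroflex, where /ɖ/ would be expected.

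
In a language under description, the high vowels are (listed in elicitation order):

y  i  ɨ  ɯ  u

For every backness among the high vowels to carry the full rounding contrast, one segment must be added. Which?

Unrounded: /i/ (front), /ɨ/ (central), /ɯ/ (back).
Rounded: /y/ (front), /u/ (back).
The central row has no rounded member, so the gap is the central rounded vowel /ʉ/.

/ʉ/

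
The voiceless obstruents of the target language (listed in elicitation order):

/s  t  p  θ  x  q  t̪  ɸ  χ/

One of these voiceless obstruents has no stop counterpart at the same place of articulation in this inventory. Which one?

Bilabial: /p/ ~ /ɸ/
Dental: /t̪/ ~ /θ/
Alveolar: /t/ ~ /s/
Uvular: /q/ ~ /χ/
Velar: only /x/ (fricative); no stop partner.
So /x/ is the unpaired segment.

/x/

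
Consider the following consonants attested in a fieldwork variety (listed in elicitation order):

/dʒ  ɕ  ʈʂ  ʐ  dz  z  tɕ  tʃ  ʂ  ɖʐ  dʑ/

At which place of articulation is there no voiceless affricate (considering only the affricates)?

alveolar

place of articulation  voiceless  voiced  
alveolar          —         dz      
postalveolar      tʃ        dʒ      
retroflex         ʈʂ        ɖʐ      
alveolo-palatal   tɕ        dʑ      
Every place of articulation has a voiceless member except alveolar, where /ts/ would be expected.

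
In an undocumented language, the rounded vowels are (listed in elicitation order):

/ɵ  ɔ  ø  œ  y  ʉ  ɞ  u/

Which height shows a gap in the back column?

high: front /y/, central /ʉ/, back /u/.
high-mid: front /ø/, central /ɵ/, back —.
low-mid: front /œ/, central /ɞ/, back /ɔ/.
Every height has a back member except high-mid, where /o/ would be expected.

high-mid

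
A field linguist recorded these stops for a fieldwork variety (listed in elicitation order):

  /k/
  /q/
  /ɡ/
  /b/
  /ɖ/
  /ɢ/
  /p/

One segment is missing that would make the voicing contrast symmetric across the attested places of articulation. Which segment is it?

bilabial: voiceless /p/, voiced /b/.
retroflex: voiceless —, voiced /ɖ/.
velar: voiceless /k/, voiced /ɡ/.
uvular: voiceless /q/, voiced /ɢ/.
The retroflex row has no voiceless member, so the gap is the voiceless retroflex stop /ʈ/.

/ʈ/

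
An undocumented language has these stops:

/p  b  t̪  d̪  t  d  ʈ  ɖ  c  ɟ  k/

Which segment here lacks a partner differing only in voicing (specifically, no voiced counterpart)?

Bilabial: /p/ ~ /b/
Dental: /t̪/ ~ /d̪/
Alveolar: /t/ ~ /d/
Retroflex: /ʈ/ ~ /ɖ/
Palatal: /c/ ~ /ɟ/
Velar: only /k/ (voiceless); no voiced partner.
So /k/ is the unpaired segment.

/k/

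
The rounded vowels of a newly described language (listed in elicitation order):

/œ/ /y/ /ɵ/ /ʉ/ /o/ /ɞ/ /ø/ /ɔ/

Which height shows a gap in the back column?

height            front     central   back    
high              y         ʉ         —       
high-mid          ø         ɵ         o       
low-mid           œ         ɞ         ɔ       
Every height has a back member except high, where /u/ would be expected.

high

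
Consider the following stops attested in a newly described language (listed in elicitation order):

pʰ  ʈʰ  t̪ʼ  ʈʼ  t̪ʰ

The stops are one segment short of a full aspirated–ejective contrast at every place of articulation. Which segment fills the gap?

place of articulation  aspirated  ejective
bilabial          pʰ        —       
dental            t̪ʰ       t̪ʼ     
retroflex         ʈʰ        ʈʼ      
The bilabial row has no ejective member, so the gap is the ejective bilabial stop /pʼ/.

/pʼ/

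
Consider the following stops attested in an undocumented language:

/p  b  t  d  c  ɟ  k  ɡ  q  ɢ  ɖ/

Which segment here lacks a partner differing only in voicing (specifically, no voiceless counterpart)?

/ɖ/

Bilabial: /p/ ~ /b/
Alveolar: /t/ ~ /d/
Palatal: /c/ ~ /ɟ/
Velar: /k/ ~ /ɡ/
Uvular: /q/ ~ /ɢ/
Retroflex: only /ɖ/ (voiced); no voiceless partner.
So /ɖ/ is the unpaired segment.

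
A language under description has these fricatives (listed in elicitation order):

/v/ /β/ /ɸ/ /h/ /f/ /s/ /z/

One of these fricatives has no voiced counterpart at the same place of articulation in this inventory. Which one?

Bilabial: /ɸ/ ~ /β/
Labiodental: /f/ ~ /v/
Alveolar: /s/ ~ /z/
Glottal: only /h/ (voiceless); no voiced partner.
So /h/ is the unpaired segment.

/h/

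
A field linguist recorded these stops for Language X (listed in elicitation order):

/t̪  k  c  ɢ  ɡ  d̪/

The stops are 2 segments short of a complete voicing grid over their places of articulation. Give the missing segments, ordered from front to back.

/ɟ/, /q/

place of articulation  voiceless  voiced  
dental            t̪        d̪      
palatal           c         —       
velar             k         ɡ       
uvular            —         ɢ       
Gaps, from front to back: palatal lacks voiced (/ɟ/); uvular lacks voiceless (/q/).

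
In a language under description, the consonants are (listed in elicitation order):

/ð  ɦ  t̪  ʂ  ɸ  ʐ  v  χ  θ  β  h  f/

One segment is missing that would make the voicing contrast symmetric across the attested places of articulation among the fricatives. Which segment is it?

Voiceless: /ɸ/ (bilabial), /f/ (labiodental), /θ/ (dental), /ʂ/ (retroflex), /χ/ (uvular), /h/ (glottal).
Voiced: /β/ (bilabial), /v/ (labiodental), /ð/ (dental), /ʐ/ (retroflex), /ɦ/ (glottal).
The uvular row has no voiced member, so the gap is the voiced uvular fricative /ʁ/.

/ʁ/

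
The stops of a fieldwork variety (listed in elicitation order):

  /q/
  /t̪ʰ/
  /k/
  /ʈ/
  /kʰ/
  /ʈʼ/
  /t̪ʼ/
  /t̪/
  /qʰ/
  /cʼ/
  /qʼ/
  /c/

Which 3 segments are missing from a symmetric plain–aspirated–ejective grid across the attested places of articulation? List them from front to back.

/ʈʰ/, /cʰ/, /kʼ/

dental: plain /t̪/, aspirated /t̪ʰ/, ejective /t̪ʼ/.
retroflex: plain /ʈ/, aspirated —, ejective /ʈʼ/.
palatal: plain /c/, aspirated —, ejective /cʼ/.
velar: plain /k/, aspirated /kʰ/, ejective —.
uvular: plain /q/, aspirated /qʰ/, ejective /qʼ/.
Gaps, from front to back: retroflex lacks aspirated (/ʈʰ/); palatal lacks aspirated (/cʰ/); velar lacks ejective (/kʼ/).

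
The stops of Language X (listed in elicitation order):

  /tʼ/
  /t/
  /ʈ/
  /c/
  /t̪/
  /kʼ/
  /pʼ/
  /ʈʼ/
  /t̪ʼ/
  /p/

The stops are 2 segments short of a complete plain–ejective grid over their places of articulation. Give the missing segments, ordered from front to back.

bilabial: plain /p/, ejective /pʼ/.
dental: plain /t̪/, ejective /t̪ʼ/.
alveolar: plain /t/, ejective /tʼ/.
retroflex: plain /ʈ/, ejective /ʈʼ/.
palatal: plain /c/, ejective —.
velar: plain —, ejective /kʼ/.
Gaps, from front to back: palatal lacks ejective (/cʼ/); velar lacks plain (/k/).

/cʼ/, /k/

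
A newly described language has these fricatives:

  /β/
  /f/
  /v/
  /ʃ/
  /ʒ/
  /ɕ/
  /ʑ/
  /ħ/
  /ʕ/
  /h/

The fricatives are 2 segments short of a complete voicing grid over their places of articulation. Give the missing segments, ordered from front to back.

place of articulation  voiceless  voiced  
bilabial          —         β       
labiodental       f         v       
postalveolar      ʃ         ʒ       
alveolo-palatal   ɕ         ʑ       
pharyngeal        ħ         ʕ       
glottal           h         —       
Gaps, from front to back: bilabial lacks voiceless (/ɸ/); glottal lacks voiced (/ɦ/).

/ɸ/, /ɦ/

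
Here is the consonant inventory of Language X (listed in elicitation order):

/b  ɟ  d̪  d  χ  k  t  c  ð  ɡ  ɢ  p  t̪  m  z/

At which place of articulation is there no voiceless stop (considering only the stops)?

uvular

bilabial: voiceless /p/, voiced /b/.
dental: voiceless /t̪/, voiced /d̪/.
alveolar: voiceless /t/, voiced /d/.
palatal: voiceless /c/, voiced /ɟ/.
velar: voiceless /k/, voiced /ɡ/.
uvular: voiceless —, voiced /ɢ/.
Every place of articulation has a voiceless member except uvular, where /q/ would be expected.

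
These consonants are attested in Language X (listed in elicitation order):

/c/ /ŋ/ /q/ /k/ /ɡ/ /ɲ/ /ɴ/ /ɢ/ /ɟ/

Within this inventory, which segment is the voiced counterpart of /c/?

/ɟ/

/c/ is a voiceless palatal stop.
The voiced counterpart is a voiced palatal stop — in this inventory, /ɟ/.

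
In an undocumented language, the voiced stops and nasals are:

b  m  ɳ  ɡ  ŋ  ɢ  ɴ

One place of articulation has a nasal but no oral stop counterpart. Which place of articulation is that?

place of articulation  oral stop  nasal   
bilabial          b         m       
retroflex         —         ɳ       
velar             ɡ         ŋ       
uvular            ɢ         ɴ       
Every place of articulation has an oral stop member except retroflex, where /ɖ/ would be expected.

retroflex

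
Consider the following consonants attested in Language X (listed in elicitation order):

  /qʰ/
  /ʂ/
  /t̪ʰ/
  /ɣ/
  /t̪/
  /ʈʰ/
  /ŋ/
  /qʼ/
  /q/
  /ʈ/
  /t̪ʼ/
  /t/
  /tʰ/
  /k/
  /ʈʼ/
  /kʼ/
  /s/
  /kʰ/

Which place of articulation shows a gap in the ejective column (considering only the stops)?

dental: plain /t̪/, aspirated /t̪ʰ/, ejective /t̪ʼ/.
alveolar: plain /t/, aspirated /tʰ/, ejective —.
retroflex: plain /ʈ/, aspirated /ʈʰ/, ejective /ʈʼ/.
velar: plain /k/, aspirated /kʰ/, ejective /kʼ/.
uvular: plain /q/, aspirated /qʰ/, ejective /qʼ/.
Every place of articulation has an ejective member except alveolar, where /tʼ/ would be expected.

alveolar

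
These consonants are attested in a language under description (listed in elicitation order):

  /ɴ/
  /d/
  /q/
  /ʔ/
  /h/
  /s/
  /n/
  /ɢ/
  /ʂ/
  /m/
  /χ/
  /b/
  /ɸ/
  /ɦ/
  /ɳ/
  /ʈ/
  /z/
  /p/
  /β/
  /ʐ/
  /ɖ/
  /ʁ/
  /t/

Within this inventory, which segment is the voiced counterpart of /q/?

/ɢ/

/q/ is a voiceless uvular stop.
The voiced counterpart is a voiced uvular stop — in this inventory, /ɢ/.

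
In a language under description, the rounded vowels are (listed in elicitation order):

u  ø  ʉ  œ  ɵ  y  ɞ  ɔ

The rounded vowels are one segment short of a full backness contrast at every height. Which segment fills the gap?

/o/

Front: /y/ (high), /ø/ (high-mid), /œ/ (low-mid).
Central: /ʉ/ (high), /ɵ/ (high-mid), /ɞ/ (low-mid).
Back: /u/ (high), /ɔ/ (low-mid).
The high-mid row has no back member, so the gap is the high-mid back rounded vowel /o/.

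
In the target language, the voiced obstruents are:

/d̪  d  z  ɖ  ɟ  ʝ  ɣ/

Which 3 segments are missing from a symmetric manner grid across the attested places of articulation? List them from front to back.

Stop: /d̪/ (dental), /d/ (alveolar), /ɖ/ (retroflex), /ɟ/ (palatal).
Fricative: /z/ (alveolar), /ʝ/ (palatal), /ɣ/ (velar).
Gaps, from front to back: dental lacks fricative (/ð/); retroflex lacks fricative (/ʐ/); velar lacks stop (/ɡ/).

/ð/, /ʐ/, /ɡ/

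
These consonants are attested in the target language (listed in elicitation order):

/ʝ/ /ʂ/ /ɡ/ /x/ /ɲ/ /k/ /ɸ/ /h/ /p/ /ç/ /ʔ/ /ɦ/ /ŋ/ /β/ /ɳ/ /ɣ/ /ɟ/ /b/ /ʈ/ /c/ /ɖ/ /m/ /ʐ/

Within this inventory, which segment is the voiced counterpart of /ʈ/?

/ʈ/ is a voiceless retroflex stop.
The voiced counterpart is a voiced retroflex stop — in this inventory, /ɖ/.

/ɖ/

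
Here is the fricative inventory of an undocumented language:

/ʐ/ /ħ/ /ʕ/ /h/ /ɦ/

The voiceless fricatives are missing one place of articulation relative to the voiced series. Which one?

place of articulation  voiceless  voiced  
retroflex         —         ʐ       
pharyngeal        ħ         ʕ       
glottal           h         ɦ       
Every place of articulation has a voiceless member except retroflex, where /ʂ/ would be expected.

retroflex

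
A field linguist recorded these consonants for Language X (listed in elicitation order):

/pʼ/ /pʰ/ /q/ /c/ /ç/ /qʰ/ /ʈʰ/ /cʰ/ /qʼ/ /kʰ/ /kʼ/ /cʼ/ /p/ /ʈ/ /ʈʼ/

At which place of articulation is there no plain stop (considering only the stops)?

velar

bilabial: plain /p/, aspirated /pʰ/, ejective /pʼ/.
retroflex: plain /ʈ/, aspirated /ʈʰ/, ejective /ʈʼ/.
palatal: plain /c/, aspirated /cʰ/, ejective /cʼ/.
velar: plain —, aspirated /kʰ/, ejective /kʼ/.
uvular: plain /q/, aspirated /qʰ/, ejective /qʼ/.
Every place of articulation has a plain member except velar, where /k/ would be expected.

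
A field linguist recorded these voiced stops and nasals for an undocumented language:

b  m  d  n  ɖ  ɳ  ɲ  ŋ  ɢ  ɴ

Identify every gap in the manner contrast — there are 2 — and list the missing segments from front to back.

/ɟ/, /ɡ/

bilabial: oral stop /b/, nasal /m/.
alveolar: oral stop /d/, nasal /n/.
retroflex: oral stop /ɖ/, nasal /ɳ/.
palatal: oral stop —, nasal /ɲ/.
velar: oral stop —, nasal /ŋ/.
uvular: oral stop /ɢ/, nasal /ɴ/.
Gaps, from front to back: palatal lacks oral stop (/ɟ/); velar lacks oral stop (/ɡ/).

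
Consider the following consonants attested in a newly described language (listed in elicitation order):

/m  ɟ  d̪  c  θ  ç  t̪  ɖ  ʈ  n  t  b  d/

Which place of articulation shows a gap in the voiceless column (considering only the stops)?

bilabial

Voiceless: /t̪/ (dental), /t/ (alveolar), /ʈ/ (retroflex), /c/ (palatal).
Voiced: /b/ (bilabial), /d̪/ (dental), /d/ (alveolar), /ɖ/ (retroflex), /ɟ/ (palatal).
Every place of articulation has a voiceless member except bilabial, where /p/ would be expected.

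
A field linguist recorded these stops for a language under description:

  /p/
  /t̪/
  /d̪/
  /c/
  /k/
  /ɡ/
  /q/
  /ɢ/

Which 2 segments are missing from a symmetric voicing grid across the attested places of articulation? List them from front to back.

/b/, /ɟ/

Voiceless: /p/ (bilabial), /t̪/ (dental), /c/ (palatal), /k/ (velar), /q/ (uvular).
Voiced: /d̪/ (dental), /ɡ/ (velar), /ɢ/ (uvular).
Gaps, from front to back: bilabial lacks voiced (/b/); palatal lacks voiced (/ɟ/).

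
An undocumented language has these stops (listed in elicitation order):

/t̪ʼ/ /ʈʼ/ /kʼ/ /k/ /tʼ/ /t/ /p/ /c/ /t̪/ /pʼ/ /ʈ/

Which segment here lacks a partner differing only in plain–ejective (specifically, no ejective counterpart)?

Bilabial: /p/ ~ /pʼ/
Dental: /t̪/ ~ /t̪ʼ/
Alveolar: /t/ ~ /tʼ/
Retroflex: /ʈ/ ~ /ʈʼ/
Velar: /k/ ~ /kʼ/
Palatal: only /c/ (plain); no ejective partner.
So /c/ is the unpaired segment.

/c/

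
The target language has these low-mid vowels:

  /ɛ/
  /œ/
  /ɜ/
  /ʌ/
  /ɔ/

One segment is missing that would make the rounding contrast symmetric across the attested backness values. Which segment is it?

/ɞ/

front: unrounded /ɛ/, rounded /œ/.
central: unrounded /ɜ/, rounded —.
back: unrounded /ʌ/, rounded /ɔ/.
The central row has no rounded member, so the gap is the central rounded vowel /ɞ/.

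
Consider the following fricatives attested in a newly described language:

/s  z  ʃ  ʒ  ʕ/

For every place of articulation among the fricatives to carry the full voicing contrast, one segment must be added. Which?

/ħ/

Voiceless: /s/ (alveolar), /ʃ/ (postalveolar).
Voiced: /z/ (alveolar), /ʒ/ (postalveolar), /ʕ/ (pharyngeal).
The pharyngeal row has no voiceless member, so the gap is the voiceless pharyngeal fricative /ħ/.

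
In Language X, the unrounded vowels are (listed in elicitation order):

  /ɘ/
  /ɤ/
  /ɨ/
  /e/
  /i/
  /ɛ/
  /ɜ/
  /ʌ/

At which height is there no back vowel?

high

height            front     central   back    
high              i         ɨ         —       
high-mid          e         ɘ         ɤ       
low-mid           ɛ         ɜ         ʌ       
Every height has a back member except high, where /ɯ/ would be expected.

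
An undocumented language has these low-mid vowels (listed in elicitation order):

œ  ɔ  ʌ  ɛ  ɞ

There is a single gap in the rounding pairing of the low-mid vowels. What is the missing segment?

front: unrounded /ɛ/, rounded /œ/.
central: unrounded —, rounded /ɞ/.
back: unrounded /ʌ/, rounded /ɔ/.
The central row has no unrounded member, so the gap is the central unrounded vowel /ɜ/.

/ɜ/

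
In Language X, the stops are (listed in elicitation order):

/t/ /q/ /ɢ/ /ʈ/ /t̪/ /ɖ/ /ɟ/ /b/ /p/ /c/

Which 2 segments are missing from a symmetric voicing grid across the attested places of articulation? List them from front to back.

place of articulation  voiceless  voiced  
bilabial          p         b       
dental            t̪        —       
alveolar          t         —       
retroflex         ʈ         ɖ       
palatal           c         ɟ       
uvular            q         ɢ       
Gaps, from front to back: dental lacks voiced (/d̪/); alveolar lacks voiced (/d/).

/d̪/, /d/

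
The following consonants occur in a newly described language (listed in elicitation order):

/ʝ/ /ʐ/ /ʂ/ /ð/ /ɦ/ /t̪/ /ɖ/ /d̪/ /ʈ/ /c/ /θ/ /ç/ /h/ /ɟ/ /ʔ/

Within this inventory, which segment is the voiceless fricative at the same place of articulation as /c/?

/ç/

/c/ is a voiceless palatal stop.
The voiceless fricative at the same place is a voiceless palatal fricative — in this inventory, /ç/.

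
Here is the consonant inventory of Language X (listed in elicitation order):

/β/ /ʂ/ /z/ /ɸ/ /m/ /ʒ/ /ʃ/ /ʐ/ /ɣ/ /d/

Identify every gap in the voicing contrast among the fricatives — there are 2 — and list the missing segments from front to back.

/s/, /x/

Voiceless: /ɸ/ (bilabial), /ʃ/ (postalveolar), /ʂ/ (retroflex).
Voiced: /β/ (bilabial), /z/ (alveolar), /ʒ/ (postalveolar), /ʐ/ (retroflex), /ɣ/ (velar).
Gaps, from front to back: alveolar lacks voiceless (/s/); velar lacks voiceless (/x/).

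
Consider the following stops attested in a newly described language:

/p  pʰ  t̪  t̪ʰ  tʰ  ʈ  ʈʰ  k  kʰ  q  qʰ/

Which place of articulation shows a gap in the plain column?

alveolar

bilabial: plain /p/, aspirated /pʰ/.
dental: plain /t̪/, aspirated /t̪ʰ/.
alveolar: plain —, aspirated /tʰ/.
retroflex: plain /ʈ/, aspirated /ʈʰ/.
velar: plain /k/, aspirated /kʰ/.
uvular: plain /q/, aspirated /qʰ/.
Every place of articulation has a plain member except alveolar, where /t/ would be expected.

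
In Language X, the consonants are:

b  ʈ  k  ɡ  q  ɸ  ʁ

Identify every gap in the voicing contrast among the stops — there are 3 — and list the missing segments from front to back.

/p/, /ɖ/, /ɢ/

Voiceless: /ʈ/ (retroflex), /k/ (velar), /q/ (uvular).
Voiced: /b/ (bilabial), /ɡ/ (velar).
Gaps, from front to back: bilabial lacks voiceless (/p/); retroflex lacks voiced (/ɖ/); uvular lacks voiced (/ɢ/).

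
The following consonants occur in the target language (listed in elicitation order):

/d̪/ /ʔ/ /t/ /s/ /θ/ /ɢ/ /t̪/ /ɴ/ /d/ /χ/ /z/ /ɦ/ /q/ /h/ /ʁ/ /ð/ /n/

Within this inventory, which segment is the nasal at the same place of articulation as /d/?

/n/

/d/ is a voiced alveolar stop.
The nasal at the same place is an alveolar nasal — in this inventory, /n/.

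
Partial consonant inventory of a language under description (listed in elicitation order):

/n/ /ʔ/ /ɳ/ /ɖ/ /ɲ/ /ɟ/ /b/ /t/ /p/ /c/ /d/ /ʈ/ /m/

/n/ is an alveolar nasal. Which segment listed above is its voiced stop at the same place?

The voiced stop at the same place is a voiced alveolar stop — in this inventory, /d/.

/d/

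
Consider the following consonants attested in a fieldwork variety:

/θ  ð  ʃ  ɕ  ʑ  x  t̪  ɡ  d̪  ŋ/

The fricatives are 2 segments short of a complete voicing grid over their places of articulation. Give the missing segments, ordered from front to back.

/ʒ/, /ɣ/

place of articulation  voiceless  voiced  
dental            θ         ð       
postalveolar      ʃ         —       
alveolo-palatal   ɕ         ʑ       
velar             x         —       
Gaps, from front to back: postalveolar lacks voiced (/ʒ/); velar lacks voiced (/ɣ/).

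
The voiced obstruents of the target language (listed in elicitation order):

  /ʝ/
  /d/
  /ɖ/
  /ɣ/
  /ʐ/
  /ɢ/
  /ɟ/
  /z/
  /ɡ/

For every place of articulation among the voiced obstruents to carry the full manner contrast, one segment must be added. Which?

alveolar: stop /d/, fricative /z/.
retroflex: stop /ɖ/, fricative /ʐ/.
palatal: stop /ɟ/, fricative /ʝ/.
velar: stop /ɡ/, fricative /ɣ/.
uvular: stop /ɢ/, fricative —.
The uvular row has no fricative member, so the gap is the uvular fricative /ʁ/.

/ʁ/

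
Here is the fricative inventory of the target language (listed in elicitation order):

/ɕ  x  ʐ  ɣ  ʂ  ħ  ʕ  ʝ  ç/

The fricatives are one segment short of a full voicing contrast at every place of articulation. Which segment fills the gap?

/ʑ/

Voiceless: /ʂ/ (retroflex), /ɕ/ (alveolo-palatal), /ç/ (palatal), /x/ (velar), /ħ/ (pharyngeal).
Voiced: /ʐ/ (retroflex), /ʝ/ (palatal), /ɣ/ (velar), /ʕ/ (pharyngeal).
The alveolo-palatal row has no voiced member, so the gap is the voiced alveolo-palatal fricative /ʑ/.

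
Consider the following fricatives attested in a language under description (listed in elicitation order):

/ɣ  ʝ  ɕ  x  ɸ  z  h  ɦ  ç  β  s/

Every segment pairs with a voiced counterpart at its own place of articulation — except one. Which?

/ɕ/

Bilabial: /ɸ/ ~ /β/
Alveolar: /s/ ~ /z/
Palatal: /ç/ ~ /ʝ/
Velar: /x/ ~ /ɣ/
Glottal: /h/ ~ /ɦ/
Alveolo-palatal: only /ɕ/ (voiceless); no voiced partner.
So /ɕ/ is the unpaired segment.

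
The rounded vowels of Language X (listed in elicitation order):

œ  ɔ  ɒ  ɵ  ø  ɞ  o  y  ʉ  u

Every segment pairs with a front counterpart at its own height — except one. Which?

/ɒ/

High: /y/ ~ /ʉ/ ~ /u/
High-mid: /ø/ ~ /ɵ/ ~ /o/
Low-mid: /œ/ ~ /ɞ/ ~ /ɔ/
Low: only /ɒ/ (back); no front partner.
So /ɒ/ is the unpaired segment.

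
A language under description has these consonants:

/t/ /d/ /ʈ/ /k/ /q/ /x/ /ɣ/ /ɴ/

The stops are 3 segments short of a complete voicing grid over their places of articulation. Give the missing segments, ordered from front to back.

/ɖ/, /ɡ/, /ɢ/

alveolar: voiceless /t/, voiced /d/.
retroflex: voiceless /ʈ/, voiced —.
velar: voiceless /k/, voiced —.
uvular: voiceless /q/, voiced —.
Gaps, from front to back: retroflex lacks voiced (/ɖ/); velar lacks voiced (/ɡ/); uvular lacks voiced (/ɢ/).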